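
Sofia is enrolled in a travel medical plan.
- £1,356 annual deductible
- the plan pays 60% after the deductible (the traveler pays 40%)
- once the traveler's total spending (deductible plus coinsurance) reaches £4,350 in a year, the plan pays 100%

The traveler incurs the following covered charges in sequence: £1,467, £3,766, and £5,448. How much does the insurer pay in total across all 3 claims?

£6,331

Bill 1, £1,467: deductible takes £1,356, £111 remains; 40% of £111 = £44.40. Traveler pays £1,400.40; OOP now £1,400.40. Plan pays £1,467 − £1,400.40 = £66.60.
Bill 2, £3,766: deductible already satisfied, so traveler's share is 40% × £3,766 = £1,506.40. Traveler pays £1,506.40; OOP now £2,906.80. Plan pays £3,766 − £1,506.40 = £2,259.60.
Bill 3, £5,448: deductible already satisfied, so traveler's share is 40% × £5,448 = £2,179.20. That would push OOP to £5,086, over the £4,350 cap, so traveler pays £4,350 − £2,906.80 = £1,443.20. Insurer: £5,448 − £1,443.20 = £4,004.80.
Insurer total = bills − traveler's total = £10,681 − £4,350 = £6,331.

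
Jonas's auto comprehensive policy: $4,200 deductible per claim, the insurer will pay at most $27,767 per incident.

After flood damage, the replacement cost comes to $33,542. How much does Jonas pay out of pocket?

$5,775

After the deductible, $33,542 − $4,200 = $29,342 remains.
Since $29,342 > $27,767, the payout is capped at $27,767.
Policyholder's share is the uncovered remainder: $33,542 − $27,767 = $5,775.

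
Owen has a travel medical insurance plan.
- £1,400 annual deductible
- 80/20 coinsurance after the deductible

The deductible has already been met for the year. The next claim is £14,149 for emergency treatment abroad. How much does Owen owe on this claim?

£2,829.80

With the deductible met, the entire £14,149 is subject to coinsurance.
20% of £14,149 = £2,829.80 falls to the traveler.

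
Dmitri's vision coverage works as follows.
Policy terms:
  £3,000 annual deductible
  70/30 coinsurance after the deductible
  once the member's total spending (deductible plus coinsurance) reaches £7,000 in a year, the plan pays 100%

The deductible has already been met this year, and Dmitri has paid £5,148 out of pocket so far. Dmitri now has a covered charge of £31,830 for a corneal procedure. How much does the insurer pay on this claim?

The deductible is already satisfied, so the full bill goes to coinsurance.
30% of £31,830 = £9,549 falls to the member.
Year-to-date out-of-pocket would reach £5,148 + £9,549 = £14,697, above the £7,000 maximum, so the member pays only £7,000 − £5,148 = £1,852.
Insurer pays the balance: £31,830 − £1,852 = £29,978.

£29,978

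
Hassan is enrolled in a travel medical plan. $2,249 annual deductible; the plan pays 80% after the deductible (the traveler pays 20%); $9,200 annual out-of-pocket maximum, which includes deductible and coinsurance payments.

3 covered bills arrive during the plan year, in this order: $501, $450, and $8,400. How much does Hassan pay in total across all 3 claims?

$3,669.40

Bill 1, $501: entire amount goes to the deductible. Cost to traveler: $501. OOP to date $501.
Bill 2, $450: fully absorbed by the deductible. Traveler pays $450; OOP now $951.
Bill 3, $8,400: $1,298 to deductible, leaving $7,102; 20% of $7,102 = $1,420.40. Cost to traveler: $2,718.40. OOP to date $3,669.40.
Total paid by the traveler: $501 + $450 + $2,718.40 = $3,669.40.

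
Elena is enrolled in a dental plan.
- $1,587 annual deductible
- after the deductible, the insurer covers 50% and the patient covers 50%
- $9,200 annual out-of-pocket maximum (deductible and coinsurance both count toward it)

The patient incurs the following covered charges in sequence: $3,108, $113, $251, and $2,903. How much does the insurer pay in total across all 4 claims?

$2,394

Claim 1 — $3,108: $1,587 to deductible, leaving $1,521; 50% of $1,521 = $760.50. Patient pays $2,347.50; OOP now $2,347.50. Plan pays $3,108 − $2,347.50 = $760.50.
Claim 2 — $113: deductible met; 50% of $113 = $56.50. Patient pays $56.50; OOP now $2,404. Plan pays $113 − $56.50 = $56.50.
Claim 3 — $251: deductible already satisfied, so patient's share is 50% × $251 = $125.50. Patient owes $125.50 (running OOP $2,529.50). Insurer: $251 − $125.50 = $125.50.
Claim 4 — $2,903: deductible met; 50% of $2,903 = $1,451.50. Cost to patient: $1,451.50. OOP to date $3,981. Insurer: $2,903 − $1,451.50 = $1,451.50.
Insurer total: $760.50 + $56.50 + $125.50 + $1,451.50 = $2,394.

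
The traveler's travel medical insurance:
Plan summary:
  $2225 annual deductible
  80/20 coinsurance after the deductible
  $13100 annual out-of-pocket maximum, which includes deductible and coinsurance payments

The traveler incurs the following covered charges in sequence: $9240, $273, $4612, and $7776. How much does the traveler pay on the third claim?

#1 ($9240): $2225 finishes the deductible; $7015 goes to coinsurance; coinsurance $7015 × 20% = $1403. Traveler owes $3628 (running OOP $3628).
#2 ($273): deductible already satisfied, so traveler's share is 20% × $273 = $54.60. Traveler pays $54.60; OOP now $3682.60.
#3 ($4612): deductible met; 20% of $4612 = $922.40. Cost to traveler: $922.40. OOP to date $4605.

$922.40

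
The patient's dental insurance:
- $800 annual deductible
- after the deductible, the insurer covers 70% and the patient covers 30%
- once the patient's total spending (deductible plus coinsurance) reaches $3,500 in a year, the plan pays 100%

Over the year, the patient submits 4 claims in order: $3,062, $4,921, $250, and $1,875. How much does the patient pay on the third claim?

$75

Claim 1 — $3,062: deductible takes $800, $2,262 remains; coinsurance $2,262 × 30% = $678.60. Patient pays $1,478.60; OOP now $1,478.60.
Claim 2 — $4,921: deductible already satisfied, so patient's share is 30% × $4,921 = $1,476.30. Patient owes $1,476.30 (running OOP $2,954.90).
Claim 3 — $250: deductible met; 30% of $250 = $75. Cost to patient: $75. OOP to date $3,029.90.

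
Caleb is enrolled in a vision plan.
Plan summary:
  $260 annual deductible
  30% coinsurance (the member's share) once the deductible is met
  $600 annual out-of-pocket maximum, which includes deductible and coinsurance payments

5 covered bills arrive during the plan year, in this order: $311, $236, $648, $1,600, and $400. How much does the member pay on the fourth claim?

#1 ($311): deductible takes $260, $51 remains; coinsurance $51 × 30% = $15.30. Member pays $275.30; OOP now $275.30.
#2 ($236): deductible met; 30% of $236 = $70.80. Member owes $70.80 (running OOP $346.10).
#3 ($648): deductible already satisfied, so member's share is 30% × $648 = $194.40. Member pays $194.40; OOP now $540.50.
#4 ($1,600): deductible already satisfied, so member's share is 30% × $1,600 = $480. Adding that to $540.50 gives $1,020.50, past the $600 cap; member pays only $600 − $540.50 = $59.50.

$59.50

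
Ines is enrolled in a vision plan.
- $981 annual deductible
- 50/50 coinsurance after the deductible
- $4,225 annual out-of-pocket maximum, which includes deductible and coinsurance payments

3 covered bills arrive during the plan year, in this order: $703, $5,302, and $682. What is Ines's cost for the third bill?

Bill 1, $703: fully absorbed by the deductible. Member pays $703; OOP now $703.
Bill 2, $5,302: $278 to deductible, leaving $5,024; member's 50% is $2,512. Cost to member: $2,790. OOP to date $3,493.
Bill 3, $682: deductible met; 50% of $682 = $341. Member pays $341; OOP now $3,834.

$341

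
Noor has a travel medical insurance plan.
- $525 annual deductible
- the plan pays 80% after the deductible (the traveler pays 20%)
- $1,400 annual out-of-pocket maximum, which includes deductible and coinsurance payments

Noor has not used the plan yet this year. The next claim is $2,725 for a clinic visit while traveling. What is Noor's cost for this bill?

Deductible not yet touched, so the first $525 of the bill goes to the deductible.
The remaining $2,200 (= $2,725 − $525) moves to coinsurance.
Traveler's 20% share of $2,200 is $440.
Traveler responsibility before any cap: $525 + $440 = $965.
Year-to-date out-of-pocket becomes $0 + $965 = $965, still under the $1,400 maximum, so no cap applies.

$965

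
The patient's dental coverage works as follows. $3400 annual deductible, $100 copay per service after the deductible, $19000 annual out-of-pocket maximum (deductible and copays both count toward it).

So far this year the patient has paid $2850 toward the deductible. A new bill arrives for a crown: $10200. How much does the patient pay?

$650

Remaining deductible: $3400 − $2850 = $550.
After the $550 deductible portion, $10200 − $550 = $9650 is subject to the copay.
Copay on this service: $100.
Patient responsibility before any cap: $550 + $100 = $650.
Year-to-date out-of-pocket becomes $2850 + $650 = $3500, still under the $19000 maximum, so no cap applies.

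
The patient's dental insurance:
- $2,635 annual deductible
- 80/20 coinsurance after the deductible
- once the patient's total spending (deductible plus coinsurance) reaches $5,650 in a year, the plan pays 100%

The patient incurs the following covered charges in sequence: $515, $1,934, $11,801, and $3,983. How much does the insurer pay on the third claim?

Claim 1 ($515): fully absorbed by the deductible. Cost to patient: $515. OOP to date $515. Insurer: $515 − $515 = $0.
Claim 2 ($1,934): fully absorbed by the deductible. Patient owes $1,934 (running OOP $2,449). Plan pays $1,934 − $1,934 = $0.
Claim 3 ($11,801): $186 finishes the deductible; $11,615 goes to coinsurance; patient's 20% is $2,323. Patient pays $2,509; OOP now $4,958. Insurer: $11,801 − $2,509 = $9,292.

$9,292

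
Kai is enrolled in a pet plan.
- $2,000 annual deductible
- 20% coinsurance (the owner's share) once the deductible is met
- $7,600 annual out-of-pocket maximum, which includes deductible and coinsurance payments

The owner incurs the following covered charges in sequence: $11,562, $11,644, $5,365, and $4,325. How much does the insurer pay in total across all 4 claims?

#1 ($11,562): $2,000 to deductible, leaving $9,562; owner's 20% is $1,912.40. Owner pays $3,912.40; OOP now $3,912.40. Insurer: $11,562 − $3,912.40 = $7,649.60.
#2 ($11,644): deductible already satisfied, so owner's share is 20% × $11,644 = $2,328.80. Owner owes $2,328.80 (running OOP $6,241.20). Insurer: $11,644 − $2,328.80 = $9,315.20.
#3 ($5,365): deductible already satisfied, so owner's share is 20% × $5,365 = $1,073. Cost to owner: $1,073. OOP to date $7,314.20. Insurer: $5,365 − $1,073 = $4,292.
#4 ($4,325): 20% coinsurance on $4,325 = $865. Adding that to $7,314.20 gives $8,179.20, past the $7,600 cap; owner pays only $7,600 − $7,314.20 = $285.80. Plan pays $4,325 − $285.80 = $4,039.20.
Insurer total: $7,649.60 + $9,315.20 + $4,292 + $4,039.20 = $25,296.

$25,296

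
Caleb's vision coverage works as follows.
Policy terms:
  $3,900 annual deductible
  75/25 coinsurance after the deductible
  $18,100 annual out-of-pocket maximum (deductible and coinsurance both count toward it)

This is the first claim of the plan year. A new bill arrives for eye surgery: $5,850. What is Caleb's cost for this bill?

Nothing has been paid toward the $3,900 deductible, so the first $3,900 of this charge is applied there.
The remaining $1,950 (= $5,850 − $3,900) moves to coinsurance.
Member's 25% share of $1,950 is $487.50.
Member responsibility before any cap: $3,900 + $487.50 = $4,387.50.
Year-to-date out-of-pocket becomes $0 + $4,387.50 = $4,387.50, still under the $18,100 maximum, so no cap applies.

$4,387.50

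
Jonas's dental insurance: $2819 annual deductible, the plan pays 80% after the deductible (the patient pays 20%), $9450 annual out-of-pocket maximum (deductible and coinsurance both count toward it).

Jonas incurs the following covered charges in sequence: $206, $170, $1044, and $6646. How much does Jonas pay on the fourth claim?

Claim 1 ($206): entire amount goes to the deductible. Patient pays $206; OOP now $206.
Claim 2 ($170): fully absorbed by the deductible. Cost to patient: $170. OOP to date $376.
Claim 3 ($1044): fully absorbed by the deductible. Cost to patient: $1044. OOP to date $1420.
Claim 4 ($6646): deductible takes $1399, $5247 remains; patient's 20% is $1049.40. Patient owes $2448.40 (running OOP $3868.40).

$2448.40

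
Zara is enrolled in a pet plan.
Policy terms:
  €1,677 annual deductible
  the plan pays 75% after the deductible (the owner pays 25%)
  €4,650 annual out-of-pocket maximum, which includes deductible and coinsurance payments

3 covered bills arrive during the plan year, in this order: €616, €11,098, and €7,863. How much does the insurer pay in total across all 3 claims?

€14,927

Bill 1, €616: fully absorbed by the deductible. Cost to owner: €616. OOP to date €616. Insurer: €616 − €616 = €0.
Bill 2, €11,098: deductible takes €1,061, €10,037 remains; 25% of €10,037 = €2,509.25. Owner owes €3,570.25 (running OOP €4,186.25). Insurer: €11,098 − €3,570.25 = €7,527.75.
Bill 3, €7,863: deductible already satisfied, so owner's share is 25% × €7,863 = €1,965.75. OOP would hit €6,152 > €4,650, so the cap limits the owner to €4,650 − €4,186.25 = €463.75. Plan pays €7,863 − €463.75 = €7,399.25.
Insurer total = bills − owner's total = €19,577 − €4,650 = €14,927.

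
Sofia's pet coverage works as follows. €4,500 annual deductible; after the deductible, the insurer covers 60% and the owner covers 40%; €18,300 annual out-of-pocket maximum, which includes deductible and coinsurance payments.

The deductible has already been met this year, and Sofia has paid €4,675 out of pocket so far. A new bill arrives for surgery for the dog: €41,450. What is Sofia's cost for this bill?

The deductible is already satisfied, so the full bill goes to coinsurance.
40% of €41,450 = €16,580 falls to the owner.
That would bring total out-of-pocket to €21,255, past the €18,300 cap. The owner is capped at €18,300 − €4,675 = €13,625 on this claim.

€13,625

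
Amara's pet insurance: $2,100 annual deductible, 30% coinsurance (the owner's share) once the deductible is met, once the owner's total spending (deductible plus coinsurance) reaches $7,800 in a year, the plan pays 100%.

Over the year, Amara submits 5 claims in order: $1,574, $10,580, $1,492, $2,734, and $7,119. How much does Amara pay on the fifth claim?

$1,416

Claim 1 — $1,574: fully absorbed by the deductible. Owner pays $1,574; OOP now $1,574.
Claim 2 — $10,580: $526 finishes the deductible; $10,054 goes to coinsurance; owner's 30% is $3,016.20. Owner owes $3,542.20 (running OOP $5,116.20).
Claim 3 — $1,492: deductible already satisfied, so owner's share is 30% × $1,492 = $447.60. Owner pays $447.60; OOP now $5,563.80.
Claim 4 — $2,734: 30% coinsurance on $2,734 = $820.20. Owner pays $820.20; OOP now $6,384.
Claim 5 — $7,119: deductible met; 30% of $7,119 = $2,135.70. That would push OOP to $8,519.70, over the $7,800 cap, so owner pays $7,800 − $6,384 = $1,416.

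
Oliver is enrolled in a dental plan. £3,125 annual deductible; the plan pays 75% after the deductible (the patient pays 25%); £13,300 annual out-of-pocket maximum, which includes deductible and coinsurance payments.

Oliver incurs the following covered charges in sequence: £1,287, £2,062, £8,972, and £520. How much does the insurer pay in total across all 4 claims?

#1 (£1,287): all of it applies to the deductible. Cost to patient: £1,287. OOP to date £1,287. Plan pays £1,287 − £1,287 = £0.
#2 (£2,062): £1,838 to deductible, leaving £224; 25% of £224 = £56. Patient pays £1,894; OOP now £3,181. Plan pays £2,062 − £1,894 = £168.
#3 (£8,972): 25% coinsurance on £8,972 = £2,243. Patient pays £2,243; OOP now £5,424. Plan pays £8,972 − £2,243 = £6,729.
#4 (£520): 25% coinsurance on £520 = £130. Patient pays £130; OOP now £5,554. Plan pays £520 − £130 = £390.
Insurer total: £0 + £168 + £6,729 + £390 = £7,287.

£7,287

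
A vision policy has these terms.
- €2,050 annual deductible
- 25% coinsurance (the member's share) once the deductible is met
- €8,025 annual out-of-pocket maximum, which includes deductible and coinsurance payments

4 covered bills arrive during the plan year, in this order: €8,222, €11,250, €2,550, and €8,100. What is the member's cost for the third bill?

Claim 1 (€8,222): deductible takes €2,050, €6,172 remains; coinsurance €6,172 × 25% = €1,543. Member pays €3,593; OOP now €3,593.
Claim 2 (€11,250): deductible already satisfied, so member's share is 25% × €11,250 = €2,812.50. Cost to member: €2,812.50. OOP to date €6,405.50.
Claim 3 (€2,550): deductible met; 25% of €2,550 = €637.50. Member owes €637.50 (running OOP €7,043).

€637.50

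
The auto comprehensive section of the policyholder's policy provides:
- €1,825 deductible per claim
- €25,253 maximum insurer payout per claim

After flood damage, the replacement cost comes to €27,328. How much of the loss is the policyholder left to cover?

€2,075

Subtract the deductible: €27,328 − €1,825 = €25,503.
€25,503 exceeds the €25,253 limit, so the insurer pays the limit: €25,253.
Out of pocket: €27,328 − €25,253 = €2,075.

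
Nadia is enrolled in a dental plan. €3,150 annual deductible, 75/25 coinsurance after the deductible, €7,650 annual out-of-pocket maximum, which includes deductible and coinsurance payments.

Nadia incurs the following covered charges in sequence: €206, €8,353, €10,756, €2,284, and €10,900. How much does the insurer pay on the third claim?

€8,067

Claim 1 (€206): all of it applies to the deductible. Cost to patient: €206. OOP to date €206. Plan pays €206 − €206 = €0.
Claim 2 (€8,353): deductible takes €2,944, €5,409 remains; patient's 25% is €1,352.25. Cost to patient: €4,296.25. OOP to date €4,502.25. Plan pays €8,353 − €4,296.25 = €4,056.75.
Claim 3 (€10,756): deductible already satisfied, so patient's share is 25% × €10,756 = €2,689. Cost to patient: €2,689. OOP to date €7,191.25. Plan pays €10,756 − €2,689 = €8,067.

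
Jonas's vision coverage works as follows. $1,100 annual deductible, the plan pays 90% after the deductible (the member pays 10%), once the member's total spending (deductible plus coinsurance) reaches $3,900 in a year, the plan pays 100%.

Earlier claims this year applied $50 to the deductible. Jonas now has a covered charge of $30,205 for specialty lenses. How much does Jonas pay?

$50 of the $1,100 deductible is already met, leaving $1,050.
The remaining $29,155 (= $30,205 − $1,050) moves to coinsurance.
Member's 10% share of $29,155 is $2,915.50.
So the member owes $1,050 + $2,915.50 = $3,965.50 before any cap.
Year-to-date out-of-pocket would reach $50 + $3,965.50 = $4,015.50, above the $3,900 maximum, so the member pays only $3,900 − $50 = $3,850.

$3,850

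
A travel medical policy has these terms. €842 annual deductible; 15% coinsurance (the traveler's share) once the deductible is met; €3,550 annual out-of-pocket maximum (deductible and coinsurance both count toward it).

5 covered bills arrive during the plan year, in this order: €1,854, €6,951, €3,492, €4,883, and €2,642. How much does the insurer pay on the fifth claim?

€2,384.70

Claim 1 (€1,854): €842 finishes the deductible; €1,012 goes to coinsurance; traveler's 15% is €151.80. Cost to traveler: €993.80. OOP to date €993.80. Plan pays €1,854 − €993.80 = €860.20.
Claim 2 (€6,951): 15% coinsurance on €6,951 = €1,042.65. Traveler pays €1,042.65; OOP now €2,036.45. Plan pays €6,951 − €1,042.65 = €5,908.35.
Claim 3 (€3,492): 15% coinsurance on €3,492 = €523.80. Cost to traveler: €523.80. OOP to date €2,560.25. Plan pays €3,492 − €523.80 = €2,968.20.
Claim 4 (€4,883): deductible already satisfied, so traveler's share is 15% × €4,883 = €732.45. Traveler owes €732.45 (running OOP €3,292.70). Plan pays €4,883 − €732.45 = €4,150.55.
Claim 5 (€2,642): 15% coinsurance on €2,642 = €396.30. Adding that to €3,292.70 gives €3,689, past the €3,550 cap; traveler pays only €3,550 − €3,292.70 = €257.30. Plan pays €2,642 − €257.30 = €2,384.70.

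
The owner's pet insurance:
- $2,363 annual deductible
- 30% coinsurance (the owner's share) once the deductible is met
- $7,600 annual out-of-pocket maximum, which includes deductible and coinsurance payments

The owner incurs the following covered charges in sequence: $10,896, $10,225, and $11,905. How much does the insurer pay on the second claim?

Claim 1 — $10,896: $2,363 to deductible, leaving $8,533; 30% of $8,533 = $2,559.90. Cost to owner: $4,922.90. OOP to date $4,922.90. Plan pays $10,896 − $4,922.90 = $5,973.10.
Claim 2 — $10,225: 30% coinsurance on $10,225 = $3,067.50. Adding that to $4,922.90 gives $7,990.40, past the $7,600 cap; owner pays only $7,600 − $4,922.90 = $2,677.10. Plan pays $10,225 − $2,677.10 = $7,547.90.

$7,547.90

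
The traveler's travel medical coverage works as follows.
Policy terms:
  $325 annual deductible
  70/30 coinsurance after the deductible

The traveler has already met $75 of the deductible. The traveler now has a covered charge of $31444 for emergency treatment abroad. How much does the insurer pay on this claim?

$75 of the $325 deductible is already met, leaving $250.
The remaining $31194 (= $31444 − $250) moves to coinsurance.
30% of $31194 = $9358.20 falls to the traveler.
So the traveler owes $250 + $9358.20 = $9608.20.
The insurer covers the remainder: $31444 − $9608.20 = $21835.80.

$21835.80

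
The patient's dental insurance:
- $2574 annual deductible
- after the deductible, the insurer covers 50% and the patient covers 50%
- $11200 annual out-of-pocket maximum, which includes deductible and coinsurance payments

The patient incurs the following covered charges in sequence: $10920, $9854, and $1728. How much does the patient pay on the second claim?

Bill 1, $10920: $2574 to deductible, leaving $8346; coinsurance $8346 × 50% = $4173. Patient owes $6747 (running OOP $6747).
Bill 2, $9854: 50% coinsurance on $9854 = $4927. Adding that to $6747 gives $11674, past the $11200 cap; patient pays only $11200 − $6747 = $4453.

$4453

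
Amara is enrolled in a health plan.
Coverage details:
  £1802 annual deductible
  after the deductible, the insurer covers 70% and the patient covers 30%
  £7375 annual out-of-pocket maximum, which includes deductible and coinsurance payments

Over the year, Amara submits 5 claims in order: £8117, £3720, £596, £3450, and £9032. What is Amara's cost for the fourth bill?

£1035

Bill 1, £8117: £1802 to deductible, leaving £6315; patient's 30% is £1894.50. Patient owes £3696.50 (running OOP £3696.50).
Bill 2, £3720: deductible met; 30% of £3720 = £1116. Cost to patient: £1116. OOP to date £4812.50.
Bill 3, £596: deductible met; 30% of £596 = £178.80. Patient owes £178.80 (running OOP £4991.30).
Bill 4, £3450: deductible met; 30% of £3450 = £1035. Patient pays £1035; OOP now £6026.30.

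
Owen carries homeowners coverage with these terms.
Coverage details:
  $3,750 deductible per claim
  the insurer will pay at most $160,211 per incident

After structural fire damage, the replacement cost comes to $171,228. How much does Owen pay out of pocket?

$11,017

Subtract the deductible: $171,228 − $3,750 = $167,478.
$167,478 exceeds the $160,211 limit, so the insurer pays the limit: $160,211.
Homeowner's share is the uncovered remainder: $171,228 − $160,211 = $11,017.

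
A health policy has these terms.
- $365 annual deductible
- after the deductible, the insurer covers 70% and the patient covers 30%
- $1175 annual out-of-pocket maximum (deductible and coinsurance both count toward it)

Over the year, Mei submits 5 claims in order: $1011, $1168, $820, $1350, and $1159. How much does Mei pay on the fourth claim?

$19.80

Claim 1 — $1011: $365 to deductible, leaving $646; coinsurance $646 × 30% = $193.80. Patient owes $558.80 (running OOP $558.80).
Claim 2 — $1168: deductible already satisfied, so patient's share is 30% × $1168 = $350.40. Patient owes $350.40 (running OOP $909.20).
Claim 3 — $820: deductible met; 30% of $820 = $246. Cost to patient: $246. OOP to date $1155.20.
Claim 4 — $1350: deductible met; 30% of $1350 = $405. OOP would hit $1560.20 > $1175, so the cap limits the patient to $1175 − $1155.20 = $19.80.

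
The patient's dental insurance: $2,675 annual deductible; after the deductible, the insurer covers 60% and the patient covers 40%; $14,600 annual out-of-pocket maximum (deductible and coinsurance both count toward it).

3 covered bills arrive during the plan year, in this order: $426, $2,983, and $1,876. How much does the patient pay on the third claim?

Claim 1 ($426): fully absorbed by the deductible. Patient owes $426 (running OOP $426).
Claim 2 ($2,983): $2,249 to deductible, leaving $734; patient's 40% is $293.60. Patient owes $2,542.60 (running OOP $2,968.60).
Claim 3 ($1,876): deductible met; 40% of $1,876 = $750.40. Patient owes $750.40 (running OOP $3,719).

$750.40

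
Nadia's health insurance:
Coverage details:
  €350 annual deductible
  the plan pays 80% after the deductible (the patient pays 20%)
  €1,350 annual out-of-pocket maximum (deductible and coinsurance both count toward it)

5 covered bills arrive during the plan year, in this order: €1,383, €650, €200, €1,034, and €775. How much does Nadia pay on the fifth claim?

Claim 1 — €1,383: €350 finishes the deductible; €1,033 goes to coinsurance; coinsurance €1,033 × 20% = €206.60. Cost to patient: €556.60. OOP to date €556.60.
Claim 2 — €650: deductible already satisfied, so patient's share is 20% × €650 = €130. Patient pays €130; OOP now €686.60.
Claim 3 — €200: 20% coinsurance on €200 = €40. Cost to patient: €40. OOP to date €726.60.
Claim 4 — €1,034: deductible met; 20% of €1,034 = €206.80. Patient pays €206.80; OOP now €933.40.
Claim 5 — €775: deductible already satisfied, so patient's share is 20% × €775 = €155. Patient pays €155; OOP now €1,088.40.

€155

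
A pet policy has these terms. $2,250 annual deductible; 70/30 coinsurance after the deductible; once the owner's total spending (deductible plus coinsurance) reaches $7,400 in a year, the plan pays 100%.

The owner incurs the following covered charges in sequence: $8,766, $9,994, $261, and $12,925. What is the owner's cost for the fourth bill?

$118.70

Claim 1 ($8,766): deductible takes $2,250, $6,516 remains; owner's 30% is $1,954.80. Cost to owner: $4,204.80. OOP to date $4,204.80.
Claim 2 ($9,994): deductible met; 30% of $9,994 = $2,998.20. Cost to owner: $2,998.20. OOP to date $7,203.
Claim 3 ($261): deductible already satisfied, so owner's share is 30% × $261 = $78.30. Cost to owner: $78.30. OOP to date $7,281.30.
Claim 4 ($12,925): 30% coinsurance on $12,925 = $3,877.50. OOP would hit $11,158.80 > $7,400, so the cap limits the owner to $7,400 − $7,281.30 = $118.70.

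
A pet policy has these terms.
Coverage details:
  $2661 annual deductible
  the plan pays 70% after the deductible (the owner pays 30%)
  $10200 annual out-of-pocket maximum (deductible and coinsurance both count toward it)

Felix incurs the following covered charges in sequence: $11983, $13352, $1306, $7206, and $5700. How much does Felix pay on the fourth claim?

$345

Claim 1 — $11983: $2661 to deductible, leaving $9322; owner's 30% is $2796.60. Owner owes $5457.60 (running OOP $5457.60).
Claim 2 — $13352: deductible met; 30% of $13352 = $4005.60. Cost to owner: $4005.60. OOP to date $9463.20.
Claim 3 — $1306: 30% coinsurance on $1306 = $391.80. Owner owes $391.80 (running OOP $9855).
Claim 4 — $7206: deductible already satisfied, so owner's share is 30% × $7206 = $2161.80. OOP would hit $12016.80 > $10200, so the cap limits the owner to $10200 − $9855 = $345.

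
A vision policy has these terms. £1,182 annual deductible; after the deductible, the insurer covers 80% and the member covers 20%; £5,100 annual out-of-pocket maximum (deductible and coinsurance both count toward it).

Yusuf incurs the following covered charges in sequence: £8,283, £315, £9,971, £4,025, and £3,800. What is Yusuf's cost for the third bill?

£1,994.20

Claim 1 (£8,283): £1,182 to deductible, leaving £7,101; member's 20% is £1,420.20. Cost to member: £2,602.20. OOP to date £2,602.20.
Claim 2 (£315): 20% coinsurance on £315 = £63. Member pays £63; OOP now £2,665.20.
Claim 3 (£9,971): deductible already satisfied, so member's share is 20% × £9,971 = £1,994.20. Member pays £1,994.20; OOP now £4,659.40.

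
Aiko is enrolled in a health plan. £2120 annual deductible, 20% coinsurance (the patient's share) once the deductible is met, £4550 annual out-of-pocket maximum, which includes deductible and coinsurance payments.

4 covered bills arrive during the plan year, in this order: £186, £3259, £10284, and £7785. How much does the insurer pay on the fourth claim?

£7676.80

#1 (£186): fully absorbed by the deductible. Patient owes £186 (running OOP £186). Plan pays £186 − £186 = £0.
#2 (£3259): £1934 finishes the deductible; £1325 goes to coinsurance; 20% of £1325 = £265. Patient pays £2199; OOP now £2385. Insurer: £3259 − £2199 = £1060.
#3 (£10284): deductible met; 20% of £10284 = £2056.80. Patient pays £2056.80; OOP now £4441.80. Plan pays £10284 − £2056.80 = £8227.20.
#4 (£7785): deductible already satisfied, so patient's share is 20% × £7785 = £1557. That would push OOP to £5998.80, over the £4550 cap, so patient pays £4550 − £4441.80 = £108.20. Insurer: £7785 − £108.20 = £7676.80.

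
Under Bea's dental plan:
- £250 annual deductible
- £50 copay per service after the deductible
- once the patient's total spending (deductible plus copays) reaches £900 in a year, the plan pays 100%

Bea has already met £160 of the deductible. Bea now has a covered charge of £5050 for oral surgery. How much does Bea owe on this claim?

£140

Deductible still to meet: £250 − £160 = £90.
After the £90 deductible portion, £5050 − £90 = £4960 is subject to the copay.
Copay on this service: £50.
So the patient owes £90 + £50 = £140 before any cap.
Cumulative spending £160 + £140 = £300 stays under the £900 maximum.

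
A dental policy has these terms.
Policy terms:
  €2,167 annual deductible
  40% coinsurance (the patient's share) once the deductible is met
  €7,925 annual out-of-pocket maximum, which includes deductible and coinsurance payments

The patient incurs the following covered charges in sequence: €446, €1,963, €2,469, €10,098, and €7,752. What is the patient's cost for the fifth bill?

Claim 1 (€446): fully absorbed by the deductible. Patient pays €446; OOP now €446.
Claim 2 (€1,963): €1,721 finishes the deductible; €242 goes to coinsurance; coinsurance €242 × 40% = €96.80. Patient owes €1,817.80 (running OOP €2,263.80).
Claim 3 (€2,469): deductible met; 40% of €2,469 = €987.60. Cost to patient: €987.60. OOP to date €3,251.40.
Claim 4 (€10,098): deductible met; 40% of €10,098 = €4,039.20. Cost to patient: €4,039.20. OOP to date €7,290.60.
Claim 5 (€7,752): deductible already satisfied, so patient's share is 40% × €7,752 = €3,100.80. That would push OOP to €10,391.40, over the €7,925 cap, so patient pays €7,925 − €7,290.60 = €634.40.

€634.40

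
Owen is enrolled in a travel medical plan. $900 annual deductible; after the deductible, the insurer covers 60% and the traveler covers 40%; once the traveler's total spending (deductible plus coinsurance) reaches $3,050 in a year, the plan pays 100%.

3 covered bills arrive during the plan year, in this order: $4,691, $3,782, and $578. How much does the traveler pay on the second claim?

$633.60

Claim 1 — $4,691: $900 to deductible, leaving $3,791; 40% of $3,791 = $1,516.40. Traveler owes $2,416.40 (running OOP $2,416.40).
Claim 2 — $3,782: 40% coinsurance on $3,782 = $1,512.80. OOP would hit $3,929.20 > $3,050, so the cap limits the traveler to $3,050 − $2,416.40 = $633.60.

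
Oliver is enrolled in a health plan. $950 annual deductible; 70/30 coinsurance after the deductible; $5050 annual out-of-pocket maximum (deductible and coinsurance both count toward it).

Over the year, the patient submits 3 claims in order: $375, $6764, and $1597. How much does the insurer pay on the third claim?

#1 ($375): all of it applies to the deductible. Patient pays $375; OOP now $375. Plan pays $375 − $375 = $0.
#2 ($6764): $575 finishes the deductible; $6189 goes to coinsurance; coinsurance $6189 × 30% = $1856.70. Patient owes $2431.70 (running OOP $2806.70). Plan pays $6764 − $2431.70 = $4332.30.
#3 ($1597): deductible already satisfied, so patient's share is 30% × $1597 = $479.10. Patient owes $479.10 (running OOP $3285.80). Insurer: $1597 − $479.10 = $1117.90.

$1117.90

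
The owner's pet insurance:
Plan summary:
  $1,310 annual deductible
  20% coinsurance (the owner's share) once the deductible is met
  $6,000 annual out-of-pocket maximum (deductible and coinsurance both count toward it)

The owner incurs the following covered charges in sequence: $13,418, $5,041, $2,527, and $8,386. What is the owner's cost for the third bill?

$505.40

Claim 1 ($13,418): $1,310 to deductible, leaving $12,108; coinsurance $12,108 × 20% = $2,421.60. Cost to owner: $3,731.60. OOP to date $3,731.60.
Claim 2 ($5,041): deductible already satisfied, so owner's share is 20% × $5,041 = $1,008.20. Owner owes $1,008.20 (running OOP $4,739.80).
Claim 3 ($2,527): deductible met; 20% of $2,527 = $505.40. Owner owes $505.40 (running OOP $5,245.20).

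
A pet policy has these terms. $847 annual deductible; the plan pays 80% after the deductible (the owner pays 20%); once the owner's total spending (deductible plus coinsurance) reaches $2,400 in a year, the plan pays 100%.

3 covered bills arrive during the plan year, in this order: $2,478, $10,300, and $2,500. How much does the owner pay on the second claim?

Claim 1 — $2,478: deductible takes $847, $1,631 remains; owner's 20% is $326.20. Cost to owner: $1,173.20. OOP to date $1,173.20.
Claim 2 — $10,300: 20% coinsurance on $10,300 = $2,060. OOP would hit $3,233.20 > $2,400, so the cap limits the owner to $2,400 − $1,173.20 = $1,226.80.

$1,226.80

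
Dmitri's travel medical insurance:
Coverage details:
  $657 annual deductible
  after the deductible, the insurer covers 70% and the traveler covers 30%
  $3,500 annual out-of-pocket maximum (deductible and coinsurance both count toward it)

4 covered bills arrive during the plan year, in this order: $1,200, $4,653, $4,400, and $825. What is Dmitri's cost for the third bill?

#1 ($1,200): deductible takes $657, $543 remains; traveler's 30% is $162.90. Traveler owes $819.90 (running OOP $819.90).
#2 ($4,653): deductible already satisfied, so traveler's share is 30% × $4,653 = $1,395.90. Traveler owes $1,395.90 (running OOP $2,215.80).
#3 ($4,400): 30% coinsurance on $4,400 = $1,320. That would push OOP to $3,535.80, over the $3,500 cap, so traveler pays $3,500 − $2,215.80 = $1,284.20.

$1,284.20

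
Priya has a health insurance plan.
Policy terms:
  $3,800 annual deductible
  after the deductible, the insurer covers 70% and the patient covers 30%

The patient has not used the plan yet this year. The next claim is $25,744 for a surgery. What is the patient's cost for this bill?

Nothing has been paid toward the $3,800 deductible, so the first $3,800 of this charge is applied there.
That leaves $25,744 − $3,800 = $21,944 for coinsurance.
Patient's 30% share of $21,944 is $6,583.20.
Patient responsibility: $3,800 + $6,583.20 = $10,383.20.

$10,383.20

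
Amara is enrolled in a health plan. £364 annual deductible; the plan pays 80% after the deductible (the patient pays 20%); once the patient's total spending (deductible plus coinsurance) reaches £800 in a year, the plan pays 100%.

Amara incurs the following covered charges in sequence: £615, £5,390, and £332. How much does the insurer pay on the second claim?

#1 (£615): £364 to deductible, leaving £251; patient's 20% is £50.20. Cost to patient: £414.20. OOP to date £414.20. Plan pays £615 − £414.20 = £200.80.
#2 (£5,390): deductible met; 20% of £5,390 = £1,078. Adding that to £414.20 gives £1,492.20, past the £800 cap; patient pays only £800 − £414.20 = £385.80. Insurer: £5,390 − £385.80 = £5,004.20.

£5,004.20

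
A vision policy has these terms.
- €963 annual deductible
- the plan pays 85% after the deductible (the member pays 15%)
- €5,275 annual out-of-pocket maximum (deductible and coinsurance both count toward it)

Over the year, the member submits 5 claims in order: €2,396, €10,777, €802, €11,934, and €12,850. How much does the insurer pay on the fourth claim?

Claim 1 — €2,396: deductible takes €963, €1,433 remains; member's 15% is €214.95. Member owes €1,177.95 (running OOP €1,177.95). Insurer: €2,396 − €1,177.95 = €1,218.05.
Claim 2 — €10,777: deductible met; 15% of €10,777 = €1,616.55. Cost to member: €1,616.55. OOP to date €2,794.50. Plan pays €10,777 − €1,616.55 = €9,160.45.
Claim 3 — €802: deductible met; 15% of €802 = €120.30. Member owes €120.30 (running OOP €2,914.80). Insurer: €802 − €120.30 = €681.70.
Claim 4 — €11,934: deductible met; 15% of €11,934 = €1,790.10. Member owes €1,790.10 (running OOP €4,704.90). Plan pays €11,934 − €1,790.10 = €10,143.90.

€10,143.90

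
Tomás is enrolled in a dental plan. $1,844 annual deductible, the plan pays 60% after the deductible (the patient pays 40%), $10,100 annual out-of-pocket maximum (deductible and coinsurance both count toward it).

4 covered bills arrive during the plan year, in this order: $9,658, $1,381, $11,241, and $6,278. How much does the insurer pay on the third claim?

$6,744.60

Claim 1 ($9,658): deductible takes $1,844, $7,814 remains; patient's 40% is $3,125.60. Patient owes $4,969.60 (running OOP $4,969.60). Insurer: $9,658 − $4,969.60 = $4,688.40.
Claim 2 ($1,381): deductible already satisfied, so patient's share is 40% × $1,381 = $552.40. Cost to patient: $552.40. OOP to date $5,522. Insurer: $1,381 − $552.40 = $828.60.
Claim 3 ($11,241): deductible met; 40% of $11,241 = $4,496.40. Patient pays $4,496.40; OOP now $10,018.40. Plan pays $11,241 − $4,496.40 = $6,744.60.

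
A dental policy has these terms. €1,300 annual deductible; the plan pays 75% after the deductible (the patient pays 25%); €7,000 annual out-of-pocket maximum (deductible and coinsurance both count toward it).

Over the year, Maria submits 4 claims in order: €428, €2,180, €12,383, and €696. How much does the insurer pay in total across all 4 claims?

€10,790.25

Bill 1, €428: fully absorbed by the deductible. Cost to patient: €428. OOP to date €428. Insurer: €428 − €428 = €0.
Bill 2, €2,180: €872 to deductible, leaving €1,308; patient's 25% is €327. Patient pays €1,199; OOP now €1,627. Insurer: €2,180 − €1,199 = €981.
Bill 3, €12,383: deductible already satisfied, so patient's share is 25% × €12,383 = €3,095.75. Patient pays €3,095.75; OOP now €4,722.75. Plan pays €12,383 − €3,095.75 = €9,287.25.
Bill 4, €696: 25% coinsurance on €696 = €174. Patient pays €174; OOP now €4,896.75. Plan pays €696 − €174 = €522.
Insurer total: €0 + €981 + €9,287.25 + €522 = €10,790.25.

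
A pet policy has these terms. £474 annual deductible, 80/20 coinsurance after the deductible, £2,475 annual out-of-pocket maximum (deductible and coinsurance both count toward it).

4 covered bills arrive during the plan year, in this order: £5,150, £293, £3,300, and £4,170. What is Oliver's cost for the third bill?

Claim 1 — £5,150: deductible takes £474, £4,676 remains; coinsurance £4,676 × 20% = £935.20. Owner owes £1,409.20 (running OOP £1,409.20).
Claim 2 — £293: deductible already satisfied, so owner's share is 20% × £293 = £58.60. Owner pays £58.60; OOP now £1,467.80.
Claim 3 — £3,300: 20% coinsurance on £3,300 = £660. Cost to owner: £660. OOP to date £2,127.80.

£660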